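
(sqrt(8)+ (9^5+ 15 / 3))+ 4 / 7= 2* sqrt(2)+ 413382 / 7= 59057.40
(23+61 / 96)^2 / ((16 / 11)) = 56631971 / 147456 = 384.06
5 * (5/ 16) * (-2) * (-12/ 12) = 25/ 8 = 3.12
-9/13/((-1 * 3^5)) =1/351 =0.00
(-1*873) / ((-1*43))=873 / 43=20.30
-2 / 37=-0.05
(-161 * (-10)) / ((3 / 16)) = 25760 / 3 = 8586.67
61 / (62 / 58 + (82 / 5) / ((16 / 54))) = 35380 / 32723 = 1.08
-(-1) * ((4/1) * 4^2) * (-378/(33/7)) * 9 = -508032/11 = -46184.73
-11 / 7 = -1.57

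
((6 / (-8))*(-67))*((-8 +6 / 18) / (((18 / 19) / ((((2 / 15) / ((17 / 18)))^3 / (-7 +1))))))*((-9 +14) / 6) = 58558 / 368475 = 0.16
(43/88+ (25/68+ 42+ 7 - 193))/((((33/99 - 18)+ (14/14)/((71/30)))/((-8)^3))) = -2919197376/686851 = -4250.12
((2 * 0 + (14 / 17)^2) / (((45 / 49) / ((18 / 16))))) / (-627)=-2401 / 1812030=-0.00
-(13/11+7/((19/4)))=-555/209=-2.66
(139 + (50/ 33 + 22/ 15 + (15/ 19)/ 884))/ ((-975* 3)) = -0.05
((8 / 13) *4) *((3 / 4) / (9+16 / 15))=360 / 1963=0.18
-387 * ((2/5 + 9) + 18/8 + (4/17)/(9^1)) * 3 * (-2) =4609041/170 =27112.01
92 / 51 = 1.80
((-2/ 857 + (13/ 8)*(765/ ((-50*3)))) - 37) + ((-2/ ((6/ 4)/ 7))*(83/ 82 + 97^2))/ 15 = -49757437109/ 8432880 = -5900.41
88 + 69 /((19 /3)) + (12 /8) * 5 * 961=7306.39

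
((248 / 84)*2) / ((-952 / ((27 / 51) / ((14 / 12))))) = -279 / 99127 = -0.00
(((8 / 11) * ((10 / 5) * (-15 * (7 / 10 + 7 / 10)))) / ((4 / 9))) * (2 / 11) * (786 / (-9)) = 132048 / 121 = 1091.31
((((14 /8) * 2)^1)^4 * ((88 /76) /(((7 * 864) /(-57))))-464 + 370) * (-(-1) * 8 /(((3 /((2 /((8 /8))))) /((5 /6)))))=-1101745 /2592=-425.06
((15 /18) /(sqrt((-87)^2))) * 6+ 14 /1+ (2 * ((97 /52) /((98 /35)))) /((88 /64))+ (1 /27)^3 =8585838922 /571377807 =15.03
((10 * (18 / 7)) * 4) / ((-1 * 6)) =-120 / 7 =-17.14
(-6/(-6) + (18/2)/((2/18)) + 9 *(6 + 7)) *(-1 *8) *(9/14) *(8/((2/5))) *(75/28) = -2686500/49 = -54826.53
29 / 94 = 0.31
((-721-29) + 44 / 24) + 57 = -4147 / 6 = -691.17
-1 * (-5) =5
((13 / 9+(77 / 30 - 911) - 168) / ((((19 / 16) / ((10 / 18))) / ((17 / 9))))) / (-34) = 386996 / 13851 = 27.94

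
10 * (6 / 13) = 60 / 13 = 4.62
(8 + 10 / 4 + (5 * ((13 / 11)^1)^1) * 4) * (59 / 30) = 67.13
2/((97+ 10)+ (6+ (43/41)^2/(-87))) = 146247/8262031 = 0.02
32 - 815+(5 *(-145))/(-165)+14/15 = -42772/55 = -777.67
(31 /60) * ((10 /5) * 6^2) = 186 /5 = 37.20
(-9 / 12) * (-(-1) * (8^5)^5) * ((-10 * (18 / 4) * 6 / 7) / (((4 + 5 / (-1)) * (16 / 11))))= -5259535670296067356753920 / 7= -751362238613723908107702.90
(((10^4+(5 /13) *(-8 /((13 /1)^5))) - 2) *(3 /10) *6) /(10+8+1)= 434325927078 /458546855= 947.18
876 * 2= 1752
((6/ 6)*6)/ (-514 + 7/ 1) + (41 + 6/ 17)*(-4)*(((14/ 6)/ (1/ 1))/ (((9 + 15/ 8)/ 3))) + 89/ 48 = -139478801/ 1333072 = -104.63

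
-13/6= -2.17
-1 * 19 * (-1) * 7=133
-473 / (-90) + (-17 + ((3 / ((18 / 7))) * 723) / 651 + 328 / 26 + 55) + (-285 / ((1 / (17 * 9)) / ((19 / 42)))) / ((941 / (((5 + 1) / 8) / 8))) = 422021955431 / 7645135680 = 55.20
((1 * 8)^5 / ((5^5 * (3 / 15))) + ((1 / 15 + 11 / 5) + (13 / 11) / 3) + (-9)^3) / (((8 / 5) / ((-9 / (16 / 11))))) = 20849109 / 8000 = 2606.14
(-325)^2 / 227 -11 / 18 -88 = 1539185 / 4086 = 376.70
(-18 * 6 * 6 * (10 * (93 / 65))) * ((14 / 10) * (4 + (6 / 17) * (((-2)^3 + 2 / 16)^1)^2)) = -742610673 / 2210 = -336022.93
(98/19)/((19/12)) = 1176/361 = 3.26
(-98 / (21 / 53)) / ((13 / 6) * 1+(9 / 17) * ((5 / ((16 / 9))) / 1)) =-201824 / 2983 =-67.66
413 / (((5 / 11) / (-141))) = -640563 / 5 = -128112.60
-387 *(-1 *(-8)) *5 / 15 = -1032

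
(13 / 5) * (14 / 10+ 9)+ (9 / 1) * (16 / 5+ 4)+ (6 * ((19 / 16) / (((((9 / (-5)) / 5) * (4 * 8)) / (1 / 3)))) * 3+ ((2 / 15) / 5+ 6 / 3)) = 358073 / 3840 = 93.25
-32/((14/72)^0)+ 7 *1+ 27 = 2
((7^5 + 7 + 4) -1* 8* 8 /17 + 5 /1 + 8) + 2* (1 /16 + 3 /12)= 2288589 /136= 16827.86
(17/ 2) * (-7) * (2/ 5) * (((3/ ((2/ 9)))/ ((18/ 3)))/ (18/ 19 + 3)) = -6783/ 500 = -13.57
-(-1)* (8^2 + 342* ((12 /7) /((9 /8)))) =585.14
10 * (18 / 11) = 180 / 11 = 16.36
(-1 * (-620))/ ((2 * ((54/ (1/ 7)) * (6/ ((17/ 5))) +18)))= 2635/ 5823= 0.45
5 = 5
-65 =-65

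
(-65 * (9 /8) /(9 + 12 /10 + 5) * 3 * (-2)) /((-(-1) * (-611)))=-675 /14288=-0.05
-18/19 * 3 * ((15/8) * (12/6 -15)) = 5265/76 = 69.28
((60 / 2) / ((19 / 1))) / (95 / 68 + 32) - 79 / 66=-1091377 / 949278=-1.15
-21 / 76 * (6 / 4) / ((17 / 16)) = -126 / 323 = -0.39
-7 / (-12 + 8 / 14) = 0.61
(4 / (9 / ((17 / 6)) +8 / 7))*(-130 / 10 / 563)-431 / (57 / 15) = -311867891 / 2749129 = -113.44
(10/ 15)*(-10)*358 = -7160/ 3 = -2386.67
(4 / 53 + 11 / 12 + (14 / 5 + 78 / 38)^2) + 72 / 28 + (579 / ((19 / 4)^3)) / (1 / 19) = 5213657917 / 40179300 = 129.76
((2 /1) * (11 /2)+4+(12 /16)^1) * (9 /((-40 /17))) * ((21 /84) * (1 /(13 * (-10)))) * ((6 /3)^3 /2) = 9639 /20800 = 0.46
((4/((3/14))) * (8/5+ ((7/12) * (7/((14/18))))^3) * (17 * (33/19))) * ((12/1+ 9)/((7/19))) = 183850359/40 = 4596258.98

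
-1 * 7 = -7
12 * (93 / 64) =279 / 16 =17.44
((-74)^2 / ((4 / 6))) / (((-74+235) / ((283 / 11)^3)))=186171846018 / 214291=868780.52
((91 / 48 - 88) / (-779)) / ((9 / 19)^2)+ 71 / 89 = 18306871 / 14187312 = 1.29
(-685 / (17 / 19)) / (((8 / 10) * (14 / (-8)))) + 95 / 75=548.12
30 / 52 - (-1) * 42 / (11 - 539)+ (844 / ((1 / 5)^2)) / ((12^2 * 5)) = 306851 / 10296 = 29.80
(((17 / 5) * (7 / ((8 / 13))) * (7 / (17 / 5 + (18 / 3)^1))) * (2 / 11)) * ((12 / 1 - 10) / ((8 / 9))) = 97461 / 8272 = 11.78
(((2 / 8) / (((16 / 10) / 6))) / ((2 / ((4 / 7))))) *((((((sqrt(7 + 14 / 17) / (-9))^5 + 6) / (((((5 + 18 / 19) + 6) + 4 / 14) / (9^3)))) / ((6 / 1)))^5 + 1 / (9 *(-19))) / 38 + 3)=125581970762642138290179644547801272291300011735 / 23705465999572217714019244995286432435968- 4395360099497139684370276085779209360356347875005 *sqrt(2261) / 16328782973485569566486987748392059946502747648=5284796.09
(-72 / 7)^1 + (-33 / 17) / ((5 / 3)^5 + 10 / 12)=-750726 / 71995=-10.43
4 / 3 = 1.33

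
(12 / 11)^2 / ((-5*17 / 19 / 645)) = -352944 / 2057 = -171.58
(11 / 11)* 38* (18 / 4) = 171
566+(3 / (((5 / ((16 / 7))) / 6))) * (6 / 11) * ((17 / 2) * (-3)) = 173846 / 385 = 451.55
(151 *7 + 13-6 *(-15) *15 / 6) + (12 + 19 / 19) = 1308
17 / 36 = 0.47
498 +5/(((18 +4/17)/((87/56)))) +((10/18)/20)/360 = 1401733567/2812320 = 498.43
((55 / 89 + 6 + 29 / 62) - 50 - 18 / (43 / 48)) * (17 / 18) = -254149915 / 4270932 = -59.51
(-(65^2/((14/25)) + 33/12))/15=-211327/420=-503.16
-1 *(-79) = 79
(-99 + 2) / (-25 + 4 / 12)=291 / 74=3.93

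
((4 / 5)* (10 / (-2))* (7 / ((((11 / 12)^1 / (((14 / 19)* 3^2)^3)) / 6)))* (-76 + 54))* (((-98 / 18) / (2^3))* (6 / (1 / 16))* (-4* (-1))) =-2107788189696 / 6859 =-307302549.89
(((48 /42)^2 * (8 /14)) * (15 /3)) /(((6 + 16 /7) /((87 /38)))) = 1.03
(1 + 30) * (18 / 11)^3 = 180792 / 1331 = 135.83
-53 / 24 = -2.21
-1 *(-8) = 8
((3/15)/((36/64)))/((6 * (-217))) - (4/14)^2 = -16796/205065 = -0.08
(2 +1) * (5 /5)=3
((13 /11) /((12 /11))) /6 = 13 /72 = 0.18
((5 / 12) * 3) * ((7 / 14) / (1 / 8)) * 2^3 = 40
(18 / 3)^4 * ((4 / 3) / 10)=864 / 5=172.80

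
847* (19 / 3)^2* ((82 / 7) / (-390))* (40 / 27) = -14327368 / 9477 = -1511.80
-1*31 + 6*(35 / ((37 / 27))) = 4523 / 37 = 122.24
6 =6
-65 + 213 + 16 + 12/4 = 167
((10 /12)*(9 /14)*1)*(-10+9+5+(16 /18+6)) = 35 /6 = 5.83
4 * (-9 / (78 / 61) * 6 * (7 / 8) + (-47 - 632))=-74459 / 26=-2863.81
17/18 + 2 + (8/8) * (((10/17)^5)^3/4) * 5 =2.94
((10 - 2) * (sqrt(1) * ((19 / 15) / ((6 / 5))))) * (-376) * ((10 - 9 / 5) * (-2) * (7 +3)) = 4686464 / 9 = 520718.22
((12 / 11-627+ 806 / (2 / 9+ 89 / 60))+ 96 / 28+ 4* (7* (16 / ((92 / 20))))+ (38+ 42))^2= 223293517974081 / 295606427809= 755.37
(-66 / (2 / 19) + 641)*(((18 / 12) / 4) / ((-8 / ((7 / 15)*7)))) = -343 / 160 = -2.14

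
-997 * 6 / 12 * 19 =-9471.50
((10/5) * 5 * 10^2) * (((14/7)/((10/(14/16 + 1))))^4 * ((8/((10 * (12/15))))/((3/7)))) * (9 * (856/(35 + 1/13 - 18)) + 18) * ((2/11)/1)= 18640125/4736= 3935.84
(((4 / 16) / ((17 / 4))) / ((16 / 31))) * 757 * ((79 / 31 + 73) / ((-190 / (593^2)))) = -311718201103 / 25840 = -12063397.88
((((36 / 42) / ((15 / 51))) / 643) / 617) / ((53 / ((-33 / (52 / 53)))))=-0.00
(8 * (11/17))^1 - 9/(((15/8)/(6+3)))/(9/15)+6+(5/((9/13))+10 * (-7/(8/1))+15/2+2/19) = -636587/11628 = -54.75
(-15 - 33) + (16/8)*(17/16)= -367/8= -45.88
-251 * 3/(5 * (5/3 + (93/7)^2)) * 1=-110691/130960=-0.85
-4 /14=-2 /7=-0.29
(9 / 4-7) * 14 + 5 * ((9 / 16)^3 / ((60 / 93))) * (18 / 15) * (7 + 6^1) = -1842479 / 40960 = -44.98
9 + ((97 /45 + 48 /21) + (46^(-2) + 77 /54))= 29729687 /1999620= 14.87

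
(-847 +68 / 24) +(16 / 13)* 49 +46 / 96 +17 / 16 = -81361 / 104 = -782.32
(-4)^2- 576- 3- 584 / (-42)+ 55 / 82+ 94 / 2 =-863453 / 1722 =-501.42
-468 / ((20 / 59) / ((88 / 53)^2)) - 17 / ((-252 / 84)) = -160131731 / 42135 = -3800.44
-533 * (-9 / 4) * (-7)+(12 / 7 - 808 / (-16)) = -233591 / 28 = -8342.54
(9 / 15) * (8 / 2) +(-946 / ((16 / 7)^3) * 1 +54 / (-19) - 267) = -67446241 / 194560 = -346.66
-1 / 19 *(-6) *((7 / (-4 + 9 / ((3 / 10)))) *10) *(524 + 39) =478.66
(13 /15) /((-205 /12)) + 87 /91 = 84443 /93275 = 0.91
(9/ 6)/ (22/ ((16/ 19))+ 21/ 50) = 0.06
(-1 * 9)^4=6561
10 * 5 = 50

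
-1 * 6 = -6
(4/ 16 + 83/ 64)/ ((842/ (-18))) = -891/ 26944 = -0.03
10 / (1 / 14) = 140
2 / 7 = 0.29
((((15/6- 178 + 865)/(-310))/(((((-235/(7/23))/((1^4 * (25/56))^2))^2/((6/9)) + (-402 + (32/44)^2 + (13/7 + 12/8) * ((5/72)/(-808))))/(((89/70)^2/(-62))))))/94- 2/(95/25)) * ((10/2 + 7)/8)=-0.79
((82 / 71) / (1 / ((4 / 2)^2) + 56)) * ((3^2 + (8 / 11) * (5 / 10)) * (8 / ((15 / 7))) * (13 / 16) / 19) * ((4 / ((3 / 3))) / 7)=878384 / 50081625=0.02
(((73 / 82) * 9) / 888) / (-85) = -219 / 2063120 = -0.00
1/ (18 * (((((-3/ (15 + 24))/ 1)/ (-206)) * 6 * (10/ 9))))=1339/ 60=22.32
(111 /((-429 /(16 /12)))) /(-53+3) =74 /10725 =0.01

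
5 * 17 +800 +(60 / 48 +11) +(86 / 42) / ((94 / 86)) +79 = 3861631 / 3948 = 978.12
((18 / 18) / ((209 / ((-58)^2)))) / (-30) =-1682 / 3135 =-0.54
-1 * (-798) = 798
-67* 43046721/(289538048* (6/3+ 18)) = -2884130307/5790760960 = -0.50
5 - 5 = 0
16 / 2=8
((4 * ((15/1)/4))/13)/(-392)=-15/5096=-0.00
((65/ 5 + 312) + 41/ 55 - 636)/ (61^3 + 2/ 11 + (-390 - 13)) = -2133/ 1557725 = -0.00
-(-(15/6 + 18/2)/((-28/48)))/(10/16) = -1104/35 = -31.54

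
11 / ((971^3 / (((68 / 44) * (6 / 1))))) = 102 / 915498611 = 0.00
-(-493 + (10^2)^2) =-9507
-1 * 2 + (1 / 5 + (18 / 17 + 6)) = 447 / 85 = 5.26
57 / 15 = 3.80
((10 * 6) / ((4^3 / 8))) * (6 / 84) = 15 / 28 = 0.54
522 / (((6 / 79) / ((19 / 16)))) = 130587 / 16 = 8161.69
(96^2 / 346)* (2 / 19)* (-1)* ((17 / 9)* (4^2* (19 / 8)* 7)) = -243712 / 173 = -1408.74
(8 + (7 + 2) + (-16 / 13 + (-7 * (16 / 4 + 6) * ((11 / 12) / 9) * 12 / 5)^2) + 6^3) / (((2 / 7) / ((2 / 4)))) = 3866527 / 4212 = 917.98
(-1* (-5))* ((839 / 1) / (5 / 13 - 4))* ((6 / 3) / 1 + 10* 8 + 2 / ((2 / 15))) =-5289895 / 47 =-112550.96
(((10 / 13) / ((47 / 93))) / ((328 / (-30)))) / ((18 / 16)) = -3100 / 25051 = -0.12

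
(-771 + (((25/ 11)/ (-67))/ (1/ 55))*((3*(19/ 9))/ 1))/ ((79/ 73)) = -11486258/ 15879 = -723.36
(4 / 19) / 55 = 4 / 1045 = 0.00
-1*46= -46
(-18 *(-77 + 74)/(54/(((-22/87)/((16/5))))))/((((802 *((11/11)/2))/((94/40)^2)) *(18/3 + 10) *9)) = -24299/3215185920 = -0.00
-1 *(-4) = 4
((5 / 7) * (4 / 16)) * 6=15 / 14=1.07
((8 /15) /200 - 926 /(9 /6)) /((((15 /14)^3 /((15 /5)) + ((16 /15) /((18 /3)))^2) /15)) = -20969.57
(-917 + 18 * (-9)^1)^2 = 1164241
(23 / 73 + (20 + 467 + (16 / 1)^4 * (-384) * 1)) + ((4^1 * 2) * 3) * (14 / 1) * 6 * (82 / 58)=-53268983874 / 2117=-25162486.48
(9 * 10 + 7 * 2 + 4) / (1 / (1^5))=108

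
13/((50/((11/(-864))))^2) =0.00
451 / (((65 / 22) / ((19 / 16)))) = 94259 / 520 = 181.27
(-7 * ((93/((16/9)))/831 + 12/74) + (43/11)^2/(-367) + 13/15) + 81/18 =409531059019/109230562320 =3.75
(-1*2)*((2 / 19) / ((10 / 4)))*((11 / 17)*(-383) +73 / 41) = 1371936 / 66215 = 20.72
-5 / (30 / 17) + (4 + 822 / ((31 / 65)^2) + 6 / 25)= 521145271 / 144150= 3615.30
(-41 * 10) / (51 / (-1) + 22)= 410 / 29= 14.14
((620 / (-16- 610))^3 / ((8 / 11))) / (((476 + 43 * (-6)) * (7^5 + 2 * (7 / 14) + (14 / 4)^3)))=-163850500 / 450580045539011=-0.00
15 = 15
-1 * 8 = -8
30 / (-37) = -0.81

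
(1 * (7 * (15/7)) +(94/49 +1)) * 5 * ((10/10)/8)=2195/196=11.20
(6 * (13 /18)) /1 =13 /3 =4.33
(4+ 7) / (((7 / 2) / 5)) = 15.71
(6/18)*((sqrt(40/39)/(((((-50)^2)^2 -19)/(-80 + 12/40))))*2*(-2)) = 3188*sqrt(390)/3656238885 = 0.00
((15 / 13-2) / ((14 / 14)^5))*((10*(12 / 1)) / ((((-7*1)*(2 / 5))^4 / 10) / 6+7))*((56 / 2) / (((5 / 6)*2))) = -2700000 / 12701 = -212.58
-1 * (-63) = 63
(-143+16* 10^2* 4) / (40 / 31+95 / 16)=3103472 / 3585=865.68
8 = 8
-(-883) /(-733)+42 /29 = 5179 /21257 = 0.24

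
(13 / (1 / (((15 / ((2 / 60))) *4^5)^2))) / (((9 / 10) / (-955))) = -2929065984000000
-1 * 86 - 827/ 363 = -32045/ 363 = -88.28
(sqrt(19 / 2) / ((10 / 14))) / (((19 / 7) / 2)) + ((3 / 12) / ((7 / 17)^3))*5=49*sqrt(38) / 95 + 24565 / 1372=21.08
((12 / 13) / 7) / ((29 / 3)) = 36 / 2639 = 0.01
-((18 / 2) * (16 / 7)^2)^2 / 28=-1327104 / 16807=-78.96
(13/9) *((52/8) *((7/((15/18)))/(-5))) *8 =-9464/75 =-126.19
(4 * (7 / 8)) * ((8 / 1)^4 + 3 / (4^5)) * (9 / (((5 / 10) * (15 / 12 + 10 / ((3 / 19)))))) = 792724023 / 198400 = 3995.58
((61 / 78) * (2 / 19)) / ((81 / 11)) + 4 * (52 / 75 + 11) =70201331 / 1500525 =46.78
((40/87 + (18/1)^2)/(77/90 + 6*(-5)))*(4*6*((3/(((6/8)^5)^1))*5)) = -11562188800/684603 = -16888.90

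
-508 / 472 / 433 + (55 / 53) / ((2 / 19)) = 13344942 / 1353991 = 9.86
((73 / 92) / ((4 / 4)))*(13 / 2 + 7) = 1971 / 184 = 10.71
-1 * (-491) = 491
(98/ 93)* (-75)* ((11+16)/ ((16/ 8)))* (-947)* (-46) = -1440813150/ 31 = -46477843.55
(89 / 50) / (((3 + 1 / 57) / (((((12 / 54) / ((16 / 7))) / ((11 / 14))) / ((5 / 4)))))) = 82859 / 1419000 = 0.06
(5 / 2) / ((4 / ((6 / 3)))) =5 / 4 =1.25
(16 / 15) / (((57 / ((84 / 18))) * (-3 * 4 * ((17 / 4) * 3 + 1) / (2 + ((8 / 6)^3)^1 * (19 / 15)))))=-453824 / 171406125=-0.00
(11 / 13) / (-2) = -11 / 26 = -0.42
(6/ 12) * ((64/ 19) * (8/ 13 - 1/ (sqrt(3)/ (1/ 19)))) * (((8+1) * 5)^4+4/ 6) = 3149280512/ 741 - 393660064 * sqrt(3)/ 3249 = 4040179.92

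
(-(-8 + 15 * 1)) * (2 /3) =-14 /3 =-4.67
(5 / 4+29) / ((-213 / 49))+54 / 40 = -11947 / 2130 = -5.61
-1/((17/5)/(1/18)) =-5/306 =-0.02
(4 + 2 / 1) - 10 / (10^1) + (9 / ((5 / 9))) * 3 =268 / 5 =53.60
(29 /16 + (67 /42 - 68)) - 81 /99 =-241757 /3696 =-65.41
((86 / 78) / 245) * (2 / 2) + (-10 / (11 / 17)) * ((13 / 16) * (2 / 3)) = -1172511 / 140140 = -8.37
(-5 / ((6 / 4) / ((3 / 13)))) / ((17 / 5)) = -50 / 221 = -0.23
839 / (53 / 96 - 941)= -80544 / 90283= -0.89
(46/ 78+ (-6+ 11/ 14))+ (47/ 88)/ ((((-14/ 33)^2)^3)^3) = 358938424628602239411906616027/ 133186202513718663708672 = 2695012.08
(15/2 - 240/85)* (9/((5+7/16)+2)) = 11448/2023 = 5.66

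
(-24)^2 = 576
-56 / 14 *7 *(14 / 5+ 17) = -2772 / 5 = -554.40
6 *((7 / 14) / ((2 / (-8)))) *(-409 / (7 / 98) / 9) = 22904 / 3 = 7634.67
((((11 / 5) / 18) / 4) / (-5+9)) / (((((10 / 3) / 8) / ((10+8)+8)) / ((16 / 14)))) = 0.54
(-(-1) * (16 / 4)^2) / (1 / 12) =192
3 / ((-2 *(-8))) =3 / 16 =0.19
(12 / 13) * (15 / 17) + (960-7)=210793 / 221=953.81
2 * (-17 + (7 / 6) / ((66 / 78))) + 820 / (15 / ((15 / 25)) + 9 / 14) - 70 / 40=-48085 / 47388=-1.01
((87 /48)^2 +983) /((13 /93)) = 23481477 /3328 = 7055.73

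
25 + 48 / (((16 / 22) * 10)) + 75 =533 / 5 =106.60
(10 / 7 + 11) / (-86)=-87 / 602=-0.14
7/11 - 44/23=-323/253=-1.28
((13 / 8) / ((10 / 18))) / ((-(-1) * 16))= 117 / 640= 0.18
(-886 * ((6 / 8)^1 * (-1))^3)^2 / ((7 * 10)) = 143065521 / 71680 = 1995.89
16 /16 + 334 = 335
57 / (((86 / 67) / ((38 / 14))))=72561 / 602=120.53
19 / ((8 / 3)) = 57 / 8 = 7.12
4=4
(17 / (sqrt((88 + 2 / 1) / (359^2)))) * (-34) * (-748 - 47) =5498803 * sqrt(10) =17388741.88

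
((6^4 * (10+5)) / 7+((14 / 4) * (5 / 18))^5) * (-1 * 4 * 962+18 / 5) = -322882949459549 / 30233088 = -10679787.31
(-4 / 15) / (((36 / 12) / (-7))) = 28 / 45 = 0.62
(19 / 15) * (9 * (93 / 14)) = 75.73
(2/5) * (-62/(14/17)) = -1054/35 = -30.11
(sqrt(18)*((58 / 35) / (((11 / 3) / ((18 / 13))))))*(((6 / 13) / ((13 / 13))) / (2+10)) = 4698*sqrt(2) / 65065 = 0.10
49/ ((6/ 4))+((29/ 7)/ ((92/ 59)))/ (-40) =2519347/ 77280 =32.60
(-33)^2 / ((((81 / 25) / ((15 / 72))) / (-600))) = -378125 / 9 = -42013.89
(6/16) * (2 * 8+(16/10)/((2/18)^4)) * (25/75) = 6571/5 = 1314.20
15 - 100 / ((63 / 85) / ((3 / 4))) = -1810 / 21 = -86.19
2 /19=0.11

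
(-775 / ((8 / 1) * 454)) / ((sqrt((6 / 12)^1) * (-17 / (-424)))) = -41075 * sqrt(2) / 7718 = -7.53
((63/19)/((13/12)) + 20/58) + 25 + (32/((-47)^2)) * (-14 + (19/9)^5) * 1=26918413777237/934336283283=28.81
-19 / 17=-1.12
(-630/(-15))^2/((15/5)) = 588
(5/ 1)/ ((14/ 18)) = 45/ 7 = 6.43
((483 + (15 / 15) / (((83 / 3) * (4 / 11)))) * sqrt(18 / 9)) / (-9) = -17821 * sqrt(2) / 332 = -75.91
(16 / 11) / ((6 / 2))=16 / 33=0.48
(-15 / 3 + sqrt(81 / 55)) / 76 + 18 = 9 * sqrt(55) / 4180 + 1363 / 76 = 17.95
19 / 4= 4.75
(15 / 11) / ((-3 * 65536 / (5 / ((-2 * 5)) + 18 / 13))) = -115 / 18743296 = -0.00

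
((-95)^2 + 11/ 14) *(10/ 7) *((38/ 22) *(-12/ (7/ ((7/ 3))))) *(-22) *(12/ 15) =76827488/ 49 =1567907.92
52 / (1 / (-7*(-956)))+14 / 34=5915735 / 17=347984.41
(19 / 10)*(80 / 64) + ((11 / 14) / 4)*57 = 95 / 7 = 13.57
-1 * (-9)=9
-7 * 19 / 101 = -133 / 101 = -1.32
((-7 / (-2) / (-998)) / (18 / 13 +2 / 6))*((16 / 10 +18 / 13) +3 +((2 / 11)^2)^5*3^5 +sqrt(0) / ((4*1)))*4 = -211883161221249 / 4335829583426165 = -0.05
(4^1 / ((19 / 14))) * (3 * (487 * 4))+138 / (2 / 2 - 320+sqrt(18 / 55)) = 1831597260978 / 106339903 - 414 * sqrt(110) / 5596837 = 17223.99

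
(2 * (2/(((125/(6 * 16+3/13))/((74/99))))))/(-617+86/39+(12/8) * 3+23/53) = -13083792/3466601875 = -0.00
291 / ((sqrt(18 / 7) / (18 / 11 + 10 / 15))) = 417.93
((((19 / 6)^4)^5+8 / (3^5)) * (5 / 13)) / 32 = 187949867288331627747035285 / 1520961911066198016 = 123573026.99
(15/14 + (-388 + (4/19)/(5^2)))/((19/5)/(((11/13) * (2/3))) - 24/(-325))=-122647239/2158723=-56.81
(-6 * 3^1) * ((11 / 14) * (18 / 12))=-297 / 14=-21.21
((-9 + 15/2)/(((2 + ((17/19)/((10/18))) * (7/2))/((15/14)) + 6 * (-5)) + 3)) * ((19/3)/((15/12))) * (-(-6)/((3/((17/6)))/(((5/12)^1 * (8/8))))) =153425/169908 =0.90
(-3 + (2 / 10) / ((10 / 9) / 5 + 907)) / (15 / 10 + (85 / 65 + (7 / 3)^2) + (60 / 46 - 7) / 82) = -0.37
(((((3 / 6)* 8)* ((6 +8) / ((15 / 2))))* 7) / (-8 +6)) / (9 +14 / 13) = -2.59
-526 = -526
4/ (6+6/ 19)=19/ 30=0.63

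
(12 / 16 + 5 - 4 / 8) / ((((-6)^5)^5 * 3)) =-7 / 113721152119718805504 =-0.00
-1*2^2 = -4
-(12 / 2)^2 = -36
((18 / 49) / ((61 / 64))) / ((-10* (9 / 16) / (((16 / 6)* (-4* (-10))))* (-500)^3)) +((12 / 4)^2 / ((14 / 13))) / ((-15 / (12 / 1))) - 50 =-992774998976 / 17513671875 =-56.69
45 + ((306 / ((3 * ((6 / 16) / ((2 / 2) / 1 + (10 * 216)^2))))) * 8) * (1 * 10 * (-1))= -101523477715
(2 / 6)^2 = 1 / 9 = 0.11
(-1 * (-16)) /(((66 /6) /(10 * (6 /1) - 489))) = -624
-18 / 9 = -2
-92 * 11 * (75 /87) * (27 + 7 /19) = -13156000 /551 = -23876.59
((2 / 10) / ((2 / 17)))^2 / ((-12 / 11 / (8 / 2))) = -3179 / 300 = -10.60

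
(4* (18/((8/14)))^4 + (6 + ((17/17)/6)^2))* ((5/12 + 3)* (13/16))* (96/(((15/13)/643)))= 315832567301251/540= 584875124631.95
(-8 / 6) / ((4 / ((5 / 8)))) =-5 / 24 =-0.21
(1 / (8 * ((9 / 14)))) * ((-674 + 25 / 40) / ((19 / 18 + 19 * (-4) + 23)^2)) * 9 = -3054429 / 6993800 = -0.44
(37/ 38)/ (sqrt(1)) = 37/ 38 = 0.97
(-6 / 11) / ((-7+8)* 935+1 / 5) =-15 / 25718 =-0.00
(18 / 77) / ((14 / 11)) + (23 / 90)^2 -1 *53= -20936879 / 396900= -52.75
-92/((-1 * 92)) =1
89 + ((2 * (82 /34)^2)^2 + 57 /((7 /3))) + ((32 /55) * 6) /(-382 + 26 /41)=10422357786598 /41898727255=248.75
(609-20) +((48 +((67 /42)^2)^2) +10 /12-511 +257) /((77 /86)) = 3997906529 /10890936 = 367.09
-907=-907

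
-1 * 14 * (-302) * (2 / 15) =8456 / 15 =563.73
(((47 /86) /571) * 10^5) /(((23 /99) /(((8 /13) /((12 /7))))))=1085700000 /7341347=147.89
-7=-7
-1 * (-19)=19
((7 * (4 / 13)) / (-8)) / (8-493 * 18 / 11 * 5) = 11 / 164476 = 0.00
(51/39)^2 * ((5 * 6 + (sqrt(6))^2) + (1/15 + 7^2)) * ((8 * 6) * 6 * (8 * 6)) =2010963.92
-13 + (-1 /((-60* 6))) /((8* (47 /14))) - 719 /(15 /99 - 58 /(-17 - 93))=-507984881 /473760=-1072.24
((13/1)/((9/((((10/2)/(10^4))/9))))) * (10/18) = 0.00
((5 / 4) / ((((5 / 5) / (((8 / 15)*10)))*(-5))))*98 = -392 / 3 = -130.67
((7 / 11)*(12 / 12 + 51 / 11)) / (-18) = -217 / 1089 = -0.20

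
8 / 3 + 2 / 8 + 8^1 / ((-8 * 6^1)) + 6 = 35 / 4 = 8.75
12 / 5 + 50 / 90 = 133 / 45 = 2.96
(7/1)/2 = 7/2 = 3.50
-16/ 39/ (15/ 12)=-64/ 195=-0.33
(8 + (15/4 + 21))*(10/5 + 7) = 1179/4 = 294.75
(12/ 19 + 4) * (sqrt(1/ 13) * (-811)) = -71368 * sqrt(13)/ 247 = -1041.79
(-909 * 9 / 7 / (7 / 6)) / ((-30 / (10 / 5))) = 16362 / 245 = 66.78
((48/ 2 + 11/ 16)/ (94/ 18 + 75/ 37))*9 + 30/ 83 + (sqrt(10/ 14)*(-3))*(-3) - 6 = 9*sqrt(35)/ 7 + 80180613/ 3205792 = 32.62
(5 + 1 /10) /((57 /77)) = 1309 /190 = 6.89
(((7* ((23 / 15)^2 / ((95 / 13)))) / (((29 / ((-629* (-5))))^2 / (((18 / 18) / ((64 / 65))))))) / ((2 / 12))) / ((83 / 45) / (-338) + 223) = 627653089972545 / 867147605008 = 723.81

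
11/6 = 1.83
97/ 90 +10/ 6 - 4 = -113/ 90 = -1.26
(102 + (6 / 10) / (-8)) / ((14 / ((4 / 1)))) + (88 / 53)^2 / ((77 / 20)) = 11733893 / 393260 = 29.84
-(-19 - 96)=115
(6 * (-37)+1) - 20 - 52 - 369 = -662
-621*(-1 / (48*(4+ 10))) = 207 / 224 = 0.92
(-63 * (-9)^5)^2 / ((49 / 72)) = 20334926626632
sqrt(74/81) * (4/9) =4 * sqrt(74)/81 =0.42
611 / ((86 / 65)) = 39715 / 86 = 461.80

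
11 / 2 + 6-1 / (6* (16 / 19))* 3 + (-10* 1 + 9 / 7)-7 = -1077 / 224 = -4.81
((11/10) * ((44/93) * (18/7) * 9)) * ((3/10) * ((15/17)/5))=58806/92225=0.64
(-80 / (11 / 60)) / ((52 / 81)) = -679.72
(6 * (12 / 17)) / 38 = 36 / 323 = 0.11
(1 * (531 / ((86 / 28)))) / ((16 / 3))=11151 / 344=32.42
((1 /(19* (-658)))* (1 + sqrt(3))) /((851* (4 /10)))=-5* sqrt(3) /21278404 - 5 /21278404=-0.00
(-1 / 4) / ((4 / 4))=-1 / 4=-0.25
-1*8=-8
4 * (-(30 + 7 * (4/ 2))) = -176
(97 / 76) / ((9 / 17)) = 1649 / 684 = 2.41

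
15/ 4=3.75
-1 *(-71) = 71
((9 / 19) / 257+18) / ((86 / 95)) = 439515 / 22102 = 19.89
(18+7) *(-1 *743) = -18575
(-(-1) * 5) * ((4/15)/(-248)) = -1/186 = -0.01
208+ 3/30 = 2081/10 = 208.10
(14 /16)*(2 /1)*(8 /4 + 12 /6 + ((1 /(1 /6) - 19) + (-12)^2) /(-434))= 1605 /248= 6.47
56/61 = 0.92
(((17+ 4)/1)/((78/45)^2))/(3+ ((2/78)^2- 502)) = -42525/3035912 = -0.01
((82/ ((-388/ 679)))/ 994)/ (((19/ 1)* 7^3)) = -41/ 1850828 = -0.00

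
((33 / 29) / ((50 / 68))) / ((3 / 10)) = 748 / 145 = 5.16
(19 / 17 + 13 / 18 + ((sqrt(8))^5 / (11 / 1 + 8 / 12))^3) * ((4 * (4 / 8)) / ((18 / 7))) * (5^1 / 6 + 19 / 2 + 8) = 216755 / 8262 + 46137344 * sqrt(2) / 1225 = 53289.96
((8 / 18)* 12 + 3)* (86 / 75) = 86 / 9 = 9.56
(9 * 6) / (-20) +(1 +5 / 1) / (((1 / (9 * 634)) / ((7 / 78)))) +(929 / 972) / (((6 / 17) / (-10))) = 576709877 / 189540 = 3042.68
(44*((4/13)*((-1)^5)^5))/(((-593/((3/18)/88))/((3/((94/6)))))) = 3/362323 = 0.00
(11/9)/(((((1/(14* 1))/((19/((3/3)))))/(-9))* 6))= -1463/3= -487.67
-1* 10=-10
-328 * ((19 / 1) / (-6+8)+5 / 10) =-3280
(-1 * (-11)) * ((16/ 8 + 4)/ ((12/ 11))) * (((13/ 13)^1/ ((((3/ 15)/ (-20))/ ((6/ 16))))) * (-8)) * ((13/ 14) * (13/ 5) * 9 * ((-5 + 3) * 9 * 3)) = -149073210/ 7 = -21296172.86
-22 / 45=-0.49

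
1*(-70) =-70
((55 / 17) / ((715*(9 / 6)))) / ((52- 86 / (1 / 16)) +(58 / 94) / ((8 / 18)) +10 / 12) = -376 / 164751743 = -0.00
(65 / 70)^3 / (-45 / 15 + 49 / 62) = -0.36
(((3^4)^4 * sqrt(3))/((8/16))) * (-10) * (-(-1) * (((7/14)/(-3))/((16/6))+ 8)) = -27334667835 * sqrt(3)/4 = -11836258374.56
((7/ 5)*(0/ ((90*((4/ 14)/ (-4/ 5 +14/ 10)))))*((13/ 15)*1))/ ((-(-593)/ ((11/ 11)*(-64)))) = 0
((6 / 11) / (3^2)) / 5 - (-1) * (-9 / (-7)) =1499 / 1155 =1.30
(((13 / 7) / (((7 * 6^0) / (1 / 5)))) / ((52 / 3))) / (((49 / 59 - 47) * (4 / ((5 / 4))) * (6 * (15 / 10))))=-59 / 25627392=-0.00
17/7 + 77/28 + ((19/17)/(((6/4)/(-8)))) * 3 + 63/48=-21689/1904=-11.39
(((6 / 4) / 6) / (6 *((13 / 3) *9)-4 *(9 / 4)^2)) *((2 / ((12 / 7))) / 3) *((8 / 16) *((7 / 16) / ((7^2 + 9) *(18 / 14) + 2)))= 343 / 263969280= 0.00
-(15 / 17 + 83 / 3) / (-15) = 1456 / 765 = 1.90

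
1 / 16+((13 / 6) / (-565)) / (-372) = 157661 / 2522160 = 0.06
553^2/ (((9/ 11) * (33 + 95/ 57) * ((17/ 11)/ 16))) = 74005778/ 663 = 111622.59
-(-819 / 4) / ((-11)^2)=819 / 484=1.69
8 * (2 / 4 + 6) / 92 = 0.57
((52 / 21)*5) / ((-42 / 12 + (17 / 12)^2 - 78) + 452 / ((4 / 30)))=12480 / 3336991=0.00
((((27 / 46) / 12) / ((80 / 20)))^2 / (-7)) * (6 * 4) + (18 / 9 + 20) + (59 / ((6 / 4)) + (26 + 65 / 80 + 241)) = 468028847 / 1421952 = 329.15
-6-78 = -84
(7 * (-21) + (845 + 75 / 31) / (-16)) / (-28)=49591 / 6944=7.14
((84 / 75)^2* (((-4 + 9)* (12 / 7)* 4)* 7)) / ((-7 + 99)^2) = 0.04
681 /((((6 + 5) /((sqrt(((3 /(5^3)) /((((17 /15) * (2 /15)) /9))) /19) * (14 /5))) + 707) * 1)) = 11465655138 /11898518711 - 2359665 * sqrt(9690) /11898518711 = 0.94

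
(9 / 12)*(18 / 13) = 27 / 26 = 1.04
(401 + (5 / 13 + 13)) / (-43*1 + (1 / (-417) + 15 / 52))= -8985516 / 926209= -9.70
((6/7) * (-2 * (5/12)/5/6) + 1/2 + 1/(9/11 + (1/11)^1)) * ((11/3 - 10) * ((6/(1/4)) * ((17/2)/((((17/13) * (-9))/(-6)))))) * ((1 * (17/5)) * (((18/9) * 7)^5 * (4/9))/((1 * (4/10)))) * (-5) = 854291320064/81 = 10546806420.54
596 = 596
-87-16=-103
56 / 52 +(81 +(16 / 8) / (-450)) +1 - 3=234212 / 2925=80.07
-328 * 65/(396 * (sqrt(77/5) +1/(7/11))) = 93275/14256 - 130585 * sqrt(385)/156816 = -9.80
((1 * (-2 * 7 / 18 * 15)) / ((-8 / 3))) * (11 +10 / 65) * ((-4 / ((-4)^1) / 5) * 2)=19.52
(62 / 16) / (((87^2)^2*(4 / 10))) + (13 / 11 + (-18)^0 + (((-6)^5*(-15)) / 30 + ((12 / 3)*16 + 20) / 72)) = 39236458742689 / 10082997936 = 3891.35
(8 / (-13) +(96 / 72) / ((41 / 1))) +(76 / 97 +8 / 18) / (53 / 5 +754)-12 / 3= -8149491824 / 1778876307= -4.58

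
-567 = -567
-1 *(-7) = 7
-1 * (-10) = 10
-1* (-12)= 12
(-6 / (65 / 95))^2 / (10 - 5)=12996 / 845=15.38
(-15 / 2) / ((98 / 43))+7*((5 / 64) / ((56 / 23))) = -76925 / 25088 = -3.07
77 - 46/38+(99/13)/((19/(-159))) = 2979/247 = 12.06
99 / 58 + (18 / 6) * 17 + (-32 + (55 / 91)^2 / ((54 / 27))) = 5016603 / 240149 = 20.89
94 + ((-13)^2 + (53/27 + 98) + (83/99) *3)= 108547/297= 365.48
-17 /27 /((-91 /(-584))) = -9928 /2457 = -4.04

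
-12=-12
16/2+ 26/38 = 8.68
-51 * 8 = -408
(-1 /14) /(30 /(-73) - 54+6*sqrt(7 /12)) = 5329*sqrt(21) /219308250+48326 /36551375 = 0.00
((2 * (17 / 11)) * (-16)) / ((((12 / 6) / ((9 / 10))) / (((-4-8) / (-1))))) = -14688 / 55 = -267.05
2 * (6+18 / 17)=240 / 17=14.12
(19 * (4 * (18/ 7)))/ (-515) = -0.38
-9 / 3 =-3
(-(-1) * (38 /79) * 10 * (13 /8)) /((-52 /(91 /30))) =-1729 /3792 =-0.46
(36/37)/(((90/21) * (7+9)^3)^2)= 49/15518924800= 0.00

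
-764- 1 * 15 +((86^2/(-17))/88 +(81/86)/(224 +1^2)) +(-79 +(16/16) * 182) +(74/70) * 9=-944813007/1407175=-671.43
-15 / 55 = -3 / 11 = -0.27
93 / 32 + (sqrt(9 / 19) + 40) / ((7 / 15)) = 45 * sqrt(19) / 133 + 19851 / 224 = 90.10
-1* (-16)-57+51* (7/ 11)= -94/ 11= -8.55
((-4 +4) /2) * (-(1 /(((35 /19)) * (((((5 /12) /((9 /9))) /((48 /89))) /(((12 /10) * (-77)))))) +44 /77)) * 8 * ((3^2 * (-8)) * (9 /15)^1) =0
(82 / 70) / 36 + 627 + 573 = 1512041 / 1260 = 1200.03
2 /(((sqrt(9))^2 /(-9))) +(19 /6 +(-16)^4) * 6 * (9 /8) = 3539099 /8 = 442387.38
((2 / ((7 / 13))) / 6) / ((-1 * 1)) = -0.62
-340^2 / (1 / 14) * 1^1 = -1618400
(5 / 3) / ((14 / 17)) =85 / 42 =2.02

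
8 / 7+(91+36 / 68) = 11028 / 119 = 92.67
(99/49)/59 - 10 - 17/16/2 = -971099/92512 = -10.50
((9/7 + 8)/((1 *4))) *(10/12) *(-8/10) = -65/42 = -1.55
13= 13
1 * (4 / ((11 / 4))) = 16 / 11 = 1.45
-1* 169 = -169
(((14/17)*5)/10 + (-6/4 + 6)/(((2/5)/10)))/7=3839/238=16.13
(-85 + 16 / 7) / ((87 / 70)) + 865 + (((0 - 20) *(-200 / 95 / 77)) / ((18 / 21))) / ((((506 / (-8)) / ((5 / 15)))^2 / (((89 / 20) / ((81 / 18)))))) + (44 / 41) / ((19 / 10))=3088370300084225 / 3865231023687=799.01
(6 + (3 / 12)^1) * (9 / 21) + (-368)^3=-1395408821 / 28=-49836029.32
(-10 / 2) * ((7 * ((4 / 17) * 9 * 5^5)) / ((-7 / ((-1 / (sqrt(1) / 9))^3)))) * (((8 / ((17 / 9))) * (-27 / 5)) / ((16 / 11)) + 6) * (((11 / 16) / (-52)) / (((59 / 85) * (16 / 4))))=-1864041609375 / 1668992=-1116866.71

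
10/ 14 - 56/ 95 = 83/ 665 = 0.12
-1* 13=-13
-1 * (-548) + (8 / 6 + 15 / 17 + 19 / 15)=46876 / 85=551.48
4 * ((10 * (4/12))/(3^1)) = 40/9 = 4.44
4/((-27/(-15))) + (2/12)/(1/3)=49/18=2.72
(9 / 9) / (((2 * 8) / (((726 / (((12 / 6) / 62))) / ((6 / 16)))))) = 3751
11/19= 0.58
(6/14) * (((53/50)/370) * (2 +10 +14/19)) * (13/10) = 250107/12302500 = 0.02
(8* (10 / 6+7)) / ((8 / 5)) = 43.33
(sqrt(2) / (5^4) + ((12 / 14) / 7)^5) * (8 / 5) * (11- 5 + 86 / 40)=2534976 / 7061881225 + 326 * sqrt(2) / 15625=0.03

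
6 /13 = 0.46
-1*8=-8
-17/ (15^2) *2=-34/ 225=-0.15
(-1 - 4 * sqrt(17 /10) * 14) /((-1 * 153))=1 /153+ 28 * sqrt(170) /765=0.48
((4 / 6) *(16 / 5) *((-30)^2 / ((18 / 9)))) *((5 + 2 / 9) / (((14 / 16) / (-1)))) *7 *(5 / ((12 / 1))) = -150400 / 9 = -16711.11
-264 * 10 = -2640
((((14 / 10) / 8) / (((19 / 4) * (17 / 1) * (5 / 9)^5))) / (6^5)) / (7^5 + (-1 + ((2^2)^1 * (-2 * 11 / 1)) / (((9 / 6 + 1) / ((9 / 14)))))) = 3969 / 12649067600000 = 0.00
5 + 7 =12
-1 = -1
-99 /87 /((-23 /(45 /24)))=495 /5336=0.09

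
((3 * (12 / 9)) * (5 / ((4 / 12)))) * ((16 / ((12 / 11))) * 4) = 3520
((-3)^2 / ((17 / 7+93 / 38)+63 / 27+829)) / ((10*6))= 1197 / 6672950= 0.00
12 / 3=4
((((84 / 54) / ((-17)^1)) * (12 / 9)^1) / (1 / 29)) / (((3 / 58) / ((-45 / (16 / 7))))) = 206045 / 153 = 1346.70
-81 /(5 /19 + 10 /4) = -1026 /35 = -29.31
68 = 68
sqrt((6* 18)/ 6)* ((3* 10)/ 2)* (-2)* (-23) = 2070* sqrt(2) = 2927.42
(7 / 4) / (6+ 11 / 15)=105 / 404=0.26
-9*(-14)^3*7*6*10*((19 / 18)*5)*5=273714000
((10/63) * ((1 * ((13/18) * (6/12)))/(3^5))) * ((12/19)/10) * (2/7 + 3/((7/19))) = 767/6108291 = 0.00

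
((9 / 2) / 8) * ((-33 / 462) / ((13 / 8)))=-9 / 364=-0.02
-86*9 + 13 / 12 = -9275 / 12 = -772.92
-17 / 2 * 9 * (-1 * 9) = 688.50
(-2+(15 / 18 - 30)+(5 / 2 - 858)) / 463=-1.92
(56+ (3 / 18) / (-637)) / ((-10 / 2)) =-214031 / 19110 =-11.20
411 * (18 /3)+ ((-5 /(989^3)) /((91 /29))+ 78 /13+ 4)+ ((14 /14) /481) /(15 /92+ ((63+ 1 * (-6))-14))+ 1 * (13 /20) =640658391198628254409 /258679417252916660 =2476.65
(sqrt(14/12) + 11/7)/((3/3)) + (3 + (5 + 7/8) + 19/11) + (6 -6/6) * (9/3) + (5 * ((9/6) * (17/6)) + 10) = sqrt(42)/6 + 35989/616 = 59.50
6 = 6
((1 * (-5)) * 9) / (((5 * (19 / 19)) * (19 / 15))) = -135 / 19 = -7.11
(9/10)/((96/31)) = 93/320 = 0.29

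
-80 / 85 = -16 / 17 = -0.94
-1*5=-5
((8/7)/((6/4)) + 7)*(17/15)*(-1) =-2771/315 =-8.80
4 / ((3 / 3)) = 4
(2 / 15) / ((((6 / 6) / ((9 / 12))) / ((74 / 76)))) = 37 / 380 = 0.10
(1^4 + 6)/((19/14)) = 98/19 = 5.16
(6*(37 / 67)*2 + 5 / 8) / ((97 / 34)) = 66079 / 25996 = 2.54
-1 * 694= -694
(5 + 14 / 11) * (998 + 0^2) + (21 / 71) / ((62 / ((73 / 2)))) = 606277911 / 96844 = 6260.36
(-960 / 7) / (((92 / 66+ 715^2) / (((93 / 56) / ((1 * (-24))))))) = 15345 / 826653079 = 0.00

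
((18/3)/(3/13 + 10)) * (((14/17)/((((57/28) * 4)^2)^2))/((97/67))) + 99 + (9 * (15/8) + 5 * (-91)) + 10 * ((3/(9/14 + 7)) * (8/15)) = -31805090737796819/94368312545112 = -337.03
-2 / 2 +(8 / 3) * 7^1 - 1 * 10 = 23 / 3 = 7.67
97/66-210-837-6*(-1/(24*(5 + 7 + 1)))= -1794097/1716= -1045.51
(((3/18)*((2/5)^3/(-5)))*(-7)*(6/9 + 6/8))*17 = 2023/5625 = 0.36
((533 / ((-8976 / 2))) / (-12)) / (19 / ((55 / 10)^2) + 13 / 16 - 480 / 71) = -416273 / 223765866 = -0.00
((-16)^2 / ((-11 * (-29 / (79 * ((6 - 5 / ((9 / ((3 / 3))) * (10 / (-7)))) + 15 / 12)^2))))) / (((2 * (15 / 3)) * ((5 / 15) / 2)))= 1738000 / 783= 2219.67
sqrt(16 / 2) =2 * sqrt(2) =2.83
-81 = -81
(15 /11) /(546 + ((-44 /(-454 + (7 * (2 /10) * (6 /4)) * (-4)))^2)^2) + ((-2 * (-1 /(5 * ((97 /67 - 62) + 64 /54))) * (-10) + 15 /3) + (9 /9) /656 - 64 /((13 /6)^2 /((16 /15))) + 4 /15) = -44075440126555360926383537 /4788754834915507648468848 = -9.20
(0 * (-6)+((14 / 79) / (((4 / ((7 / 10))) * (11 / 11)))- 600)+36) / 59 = -891071 / 93220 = -9.56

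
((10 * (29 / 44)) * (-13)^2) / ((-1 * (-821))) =24505 / 18062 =1.36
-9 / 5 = -1.80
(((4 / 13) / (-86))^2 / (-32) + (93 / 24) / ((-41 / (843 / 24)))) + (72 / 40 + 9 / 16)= -3924450519 / 4099750720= -0.96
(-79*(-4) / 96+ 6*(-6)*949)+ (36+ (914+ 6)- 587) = -33791.71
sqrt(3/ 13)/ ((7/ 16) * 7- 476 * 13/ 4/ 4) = -16 * sqrt(39)/ 79807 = -0.00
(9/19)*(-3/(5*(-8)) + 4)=1467/760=1.93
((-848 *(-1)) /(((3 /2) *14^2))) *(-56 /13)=-3392 /273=-12.42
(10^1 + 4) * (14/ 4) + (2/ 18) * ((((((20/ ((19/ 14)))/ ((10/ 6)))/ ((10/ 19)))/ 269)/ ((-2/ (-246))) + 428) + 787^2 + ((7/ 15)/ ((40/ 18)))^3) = 55615363630403/ 807000000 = 68916.19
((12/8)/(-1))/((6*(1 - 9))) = 1/32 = 0.03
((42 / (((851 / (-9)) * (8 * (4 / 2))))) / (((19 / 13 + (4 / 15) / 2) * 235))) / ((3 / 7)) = -17199 / 99512536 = -0.00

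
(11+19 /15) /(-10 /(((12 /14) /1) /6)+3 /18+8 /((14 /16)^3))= -126224 /595705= -0.21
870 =870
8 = 8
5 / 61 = 0.08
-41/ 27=-1.52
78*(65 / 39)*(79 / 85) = 2054 / 17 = 120.82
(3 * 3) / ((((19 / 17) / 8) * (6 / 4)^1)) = 42.95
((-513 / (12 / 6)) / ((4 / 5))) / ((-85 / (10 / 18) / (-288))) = -10260 / 17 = -603.53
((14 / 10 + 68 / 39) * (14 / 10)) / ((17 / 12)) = 17164 / 5525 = 3.11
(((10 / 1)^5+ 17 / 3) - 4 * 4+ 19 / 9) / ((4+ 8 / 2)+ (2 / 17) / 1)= 7649371 / 621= 12317.83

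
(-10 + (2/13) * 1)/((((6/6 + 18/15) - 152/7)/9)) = 40320/8879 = 4.54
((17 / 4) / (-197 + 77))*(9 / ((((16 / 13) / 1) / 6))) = -1989 / 1280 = -1.55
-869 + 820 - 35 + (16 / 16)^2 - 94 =-177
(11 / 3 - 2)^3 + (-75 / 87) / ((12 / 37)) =6175 / 3132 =1.97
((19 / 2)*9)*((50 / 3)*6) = 8550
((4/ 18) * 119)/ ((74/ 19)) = 6.79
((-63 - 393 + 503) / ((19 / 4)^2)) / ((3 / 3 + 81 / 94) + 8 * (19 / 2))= 70688 / 2642159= 0.03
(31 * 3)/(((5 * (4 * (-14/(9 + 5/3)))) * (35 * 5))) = -124/6125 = -0.02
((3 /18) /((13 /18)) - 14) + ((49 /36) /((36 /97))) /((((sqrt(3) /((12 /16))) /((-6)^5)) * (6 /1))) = -4753 * sqrt(3) /4 - 179 /13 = -2071.88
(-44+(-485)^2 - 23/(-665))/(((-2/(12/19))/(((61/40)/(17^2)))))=-7155089001/18257575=-391.90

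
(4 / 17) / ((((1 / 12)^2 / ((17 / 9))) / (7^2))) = 3136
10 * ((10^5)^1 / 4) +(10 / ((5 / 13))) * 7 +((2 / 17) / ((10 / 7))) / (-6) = 127592813 / 510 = 250181.99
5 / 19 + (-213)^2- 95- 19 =859850 / 19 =45255.26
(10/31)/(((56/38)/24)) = 1140/217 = 5.25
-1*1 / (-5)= 1 / 5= 0.20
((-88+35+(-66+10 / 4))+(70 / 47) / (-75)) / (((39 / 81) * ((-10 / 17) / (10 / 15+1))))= 8378943 / 12220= 685.67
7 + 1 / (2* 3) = 43 / 6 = 7.17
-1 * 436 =-436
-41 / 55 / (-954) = 41 / 52470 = 0.00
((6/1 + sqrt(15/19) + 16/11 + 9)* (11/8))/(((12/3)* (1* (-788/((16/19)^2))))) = -362/71117-22* sqrt(285)/1351223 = -0.01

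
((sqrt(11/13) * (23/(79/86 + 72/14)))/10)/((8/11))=76153 * sqrt(143)/1897480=0.48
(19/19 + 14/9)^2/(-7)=-529/567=-0.93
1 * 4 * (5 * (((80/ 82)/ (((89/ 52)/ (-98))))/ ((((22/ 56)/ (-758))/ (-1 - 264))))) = -22929390848000/ 40139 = -571249678.57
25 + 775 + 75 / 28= 22475 / 28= 802.68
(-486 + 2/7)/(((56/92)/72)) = -2815200/49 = -57453.06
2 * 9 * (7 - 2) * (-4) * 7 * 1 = -2520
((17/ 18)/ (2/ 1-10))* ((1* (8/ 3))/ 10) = -17/ 540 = -0.03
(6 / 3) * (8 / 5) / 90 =0.04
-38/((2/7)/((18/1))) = -2394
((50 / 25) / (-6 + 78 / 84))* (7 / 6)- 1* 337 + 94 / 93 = -336.45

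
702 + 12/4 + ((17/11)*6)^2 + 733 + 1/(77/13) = 1290957/847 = 1524.15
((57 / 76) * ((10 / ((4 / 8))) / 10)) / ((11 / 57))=171 / 22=7.77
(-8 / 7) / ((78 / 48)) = -64 / 91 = -0.70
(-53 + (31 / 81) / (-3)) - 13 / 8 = -106439 / 1944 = -54.75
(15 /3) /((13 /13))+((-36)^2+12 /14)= 1301.86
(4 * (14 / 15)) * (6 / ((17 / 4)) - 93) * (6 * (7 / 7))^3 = -6277824 / 85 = -73856.75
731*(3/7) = 2193/7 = 313.29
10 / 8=5 / 4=1.25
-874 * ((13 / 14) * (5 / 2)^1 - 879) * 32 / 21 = 171632624 / 147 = 1167568.87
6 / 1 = 6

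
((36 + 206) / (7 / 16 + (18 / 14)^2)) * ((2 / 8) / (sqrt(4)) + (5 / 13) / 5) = 45276 / 1937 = 23.37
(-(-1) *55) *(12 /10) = 66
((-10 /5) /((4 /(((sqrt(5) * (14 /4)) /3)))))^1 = -7 * sqrt(5) /12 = -1.30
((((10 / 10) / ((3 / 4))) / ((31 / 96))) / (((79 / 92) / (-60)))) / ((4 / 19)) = -3356160 / 2449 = -1370.42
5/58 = 0.09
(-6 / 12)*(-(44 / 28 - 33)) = -110 / 7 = -15.71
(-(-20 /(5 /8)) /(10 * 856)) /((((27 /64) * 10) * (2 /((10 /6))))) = 32 /43335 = 0.00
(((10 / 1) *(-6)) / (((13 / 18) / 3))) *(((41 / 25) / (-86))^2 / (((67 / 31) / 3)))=-25325946 / 201309875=-0.13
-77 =-77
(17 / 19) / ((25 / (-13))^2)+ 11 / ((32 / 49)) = 6492561 / 380000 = 17.09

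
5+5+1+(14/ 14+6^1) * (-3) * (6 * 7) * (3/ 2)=-1312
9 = 9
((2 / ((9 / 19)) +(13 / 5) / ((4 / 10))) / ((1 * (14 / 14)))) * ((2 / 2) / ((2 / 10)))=965 / 18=53.61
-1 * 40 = -40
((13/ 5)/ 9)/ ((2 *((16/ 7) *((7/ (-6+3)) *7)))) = -13/ 3360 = -0.00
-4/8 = -1/2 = -0.50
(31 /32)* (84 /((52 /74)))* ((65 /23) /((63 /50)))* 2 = 143375 /276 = 519.47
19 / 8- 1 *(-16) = 147 / 8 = 18.38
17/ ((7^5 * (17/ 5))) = 5/ 16807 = 0.00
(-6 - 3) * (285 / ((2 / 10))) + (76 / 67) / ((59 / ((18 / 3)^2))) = -50694489 / 3953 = -12824.31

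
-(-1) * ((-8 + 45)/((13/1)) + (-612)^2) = 374546.85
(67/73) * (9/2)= 603/146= 4.13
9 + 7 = 16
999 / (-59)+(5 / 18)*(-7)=-20047 / 1062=-18.88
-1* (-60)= 60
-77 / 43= -1.79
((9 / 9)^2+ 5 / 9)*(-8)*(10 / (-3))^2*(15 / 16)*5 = -17500 / 27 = -648.15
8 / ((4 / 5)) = 10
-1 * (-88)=88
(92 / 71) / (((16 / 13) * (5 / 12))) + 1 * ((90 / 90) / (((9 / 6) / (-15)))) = -2653 / 355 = -7.47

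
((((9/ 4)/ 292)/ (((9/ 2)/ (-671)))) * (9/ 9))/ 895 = -671/ 522680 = -0.00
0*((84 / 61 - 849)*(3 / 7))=0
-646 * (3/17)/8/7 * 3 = -171/28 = -6.11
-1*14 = -14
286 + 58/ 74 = 10611/ 37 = 286.78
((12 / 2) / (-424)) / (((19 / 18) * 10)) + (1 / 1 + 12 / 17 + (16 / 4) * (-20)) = -26806799 / 342380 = -78.30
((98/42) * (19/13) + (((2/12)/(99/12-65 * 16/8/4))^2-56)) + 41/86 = -4933708177/94673358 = -52.11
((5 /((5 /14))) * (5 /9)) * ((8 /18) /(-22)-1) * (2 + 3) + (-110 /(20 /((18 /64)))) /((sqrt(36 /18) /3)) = -35350 /891-297 * sqrt(2) /128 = -42.96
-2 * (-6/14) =6/7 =0.86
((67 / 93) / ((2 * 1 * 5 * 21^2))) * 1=67 / 410130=0.00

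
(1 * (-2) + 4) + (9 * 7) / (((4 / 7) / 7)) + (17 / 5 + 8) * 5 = 3323 / 4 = 830.75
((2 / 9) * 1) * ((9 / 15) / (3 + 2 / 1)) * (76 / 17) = 0.12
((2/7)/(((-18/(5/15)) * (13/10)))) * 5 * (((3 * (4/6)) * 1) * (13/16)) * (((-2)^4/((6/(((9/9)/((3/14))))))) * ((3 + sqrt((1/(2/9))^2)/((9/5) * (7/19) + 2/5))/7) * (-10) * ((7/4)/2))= 60875/16362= 3.72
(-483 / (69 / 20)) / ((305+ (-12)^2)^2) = -140 / 201601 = -0.00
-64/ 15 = -4.27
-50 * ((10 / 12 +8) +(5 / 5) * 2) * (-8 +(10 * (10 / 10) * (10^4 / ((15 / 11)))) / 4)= -89336000 / 9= -9926222.22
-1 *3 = -3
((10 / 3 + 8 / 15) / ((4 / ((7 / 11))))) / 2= 203 / 660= 0.31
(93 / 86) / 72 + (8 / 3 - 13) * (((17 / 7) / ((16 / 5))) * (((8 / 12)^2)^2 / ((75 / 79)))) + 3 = 24283111 / 17554320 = 1.38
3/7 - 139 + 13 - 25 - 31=-1271/7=-181.57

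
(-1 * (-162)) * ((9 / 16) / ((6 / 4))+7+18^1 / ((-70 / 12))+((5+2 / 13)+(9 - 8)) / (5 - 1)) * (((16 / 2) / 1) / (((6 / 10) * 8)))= 572751 / 364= 1573.49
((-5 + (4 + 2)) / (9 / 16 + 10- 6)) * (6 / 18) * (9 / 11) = 48 / 803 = 0.06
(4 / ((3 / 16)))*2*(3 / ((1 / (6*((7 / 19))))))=282.95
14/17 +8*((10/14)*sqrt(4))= 1458/119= 12.25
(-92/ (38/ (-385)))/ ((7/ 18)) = 45540/ 19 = 2396.84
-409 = -409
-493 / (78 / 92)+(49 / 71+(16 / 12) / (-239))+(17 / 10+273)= -675253191 / 2205970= -306.10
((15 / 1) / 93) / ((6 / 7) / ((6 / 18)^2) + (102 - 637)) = -35 / 114421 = -0.00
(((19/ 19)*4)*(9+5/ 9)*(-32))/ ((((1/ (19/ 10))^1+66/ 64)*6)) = -3346432/ 25569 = -130.88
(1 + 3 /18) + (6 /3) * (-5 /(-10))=13 /6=2.17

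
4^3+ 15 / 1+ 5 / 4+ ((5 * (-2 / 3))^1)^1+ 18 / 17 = 15907 / 204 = 77.98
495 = 495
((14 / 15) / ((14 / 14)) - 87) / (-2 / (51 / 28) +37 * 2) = -21947 / 18590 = -1.18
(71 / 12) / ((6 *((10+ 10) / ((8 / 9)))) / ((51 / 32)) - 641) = -1207 / 113484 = -0.01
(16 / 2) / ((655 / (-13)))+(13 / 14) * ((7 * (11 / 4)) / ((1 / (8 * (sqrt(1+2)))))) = -104 / 655+143 * sqrt(3) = 247.52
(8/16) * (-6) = -3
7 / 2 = 3.50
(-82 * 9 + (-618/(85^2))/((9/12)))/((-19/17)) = 5332874/8075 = 660.42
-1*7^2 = -49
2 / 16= 1 / 8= 0.12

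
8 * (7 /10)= 28 /5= 5.60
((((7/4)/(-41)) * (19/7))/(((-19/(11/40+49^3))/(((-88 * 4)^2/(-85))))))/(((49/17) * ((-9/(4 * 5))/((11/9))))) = 267248955776/271215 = 985376.75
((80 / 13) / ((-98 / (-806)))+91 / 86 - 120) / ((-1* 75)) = 0.91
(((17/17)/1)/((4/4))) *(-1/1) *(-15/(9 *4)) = 5/12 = 0.42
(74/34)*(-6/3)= -4.35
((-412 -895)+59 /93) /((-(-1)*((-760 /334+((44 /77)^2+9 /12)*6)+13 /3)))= -153.38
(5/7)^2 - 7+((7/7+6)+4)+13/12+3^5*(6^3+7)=31866421/588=54194.59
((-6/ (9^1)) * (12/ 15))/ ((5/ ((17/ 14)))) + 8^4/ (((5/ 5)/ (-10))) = -21504068/ 525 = -40960.13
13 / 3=4.33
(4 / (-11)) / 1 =-4 / 11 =-0.36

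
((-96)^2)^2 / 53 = 84934656 / 53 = 1602540.68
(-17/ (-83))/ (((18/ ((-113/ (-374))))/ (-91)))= -10283/ 32868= -0.31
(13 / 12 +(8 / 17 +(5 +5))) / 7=1.65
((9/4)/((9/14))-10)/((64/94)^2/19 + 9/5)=-2728115/765718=-3.56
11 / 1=11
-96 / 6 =-16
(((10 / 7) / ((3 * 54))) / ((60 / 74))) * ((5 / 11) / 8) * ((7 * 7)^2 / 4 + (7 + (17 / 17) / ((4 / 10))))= 50135 / 133056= 0.38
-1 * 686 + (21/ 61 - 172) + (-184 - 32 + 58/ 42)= -1373584/ 1281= -1072.27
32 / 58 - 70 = -2014 / 29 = -69.45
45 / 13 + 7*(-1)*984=-89499 / 13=-6884.54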